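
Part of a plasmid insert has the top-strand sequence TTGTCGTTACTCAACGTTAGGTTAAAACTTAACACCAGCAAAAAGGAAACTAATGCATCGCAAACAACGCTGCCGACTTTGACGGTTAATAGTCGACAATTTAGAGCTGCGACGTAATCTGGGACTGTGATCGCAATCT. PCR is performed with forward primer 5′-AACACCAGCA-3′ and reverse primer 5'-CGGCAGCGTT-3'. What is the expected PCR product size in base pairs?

Forward primer AACACCAGCA is found on the top strand at positions 31–40.
Reverse complement of the reverse primer: AACGCTGCCG. This occurs on the top strand at positions 66–75.
Product length = (reverse-primer end) − (forward-primer start) + 1 = 75 − 31 + 1 = 45 bp.

45 bp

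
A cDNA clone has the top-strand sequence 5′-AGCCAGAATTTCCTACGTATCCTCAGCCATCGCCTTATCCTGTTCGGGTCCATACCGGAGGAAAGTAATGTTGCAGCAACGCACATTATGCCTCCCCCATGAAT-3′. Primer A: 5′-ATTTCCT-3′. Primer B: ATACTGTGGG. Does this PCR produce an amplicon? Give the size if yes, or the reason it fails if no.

No product — primer B has no binding site in the template.

Primer B (ATACTGTGGG) does not match the top strand, and its reverse complement CCCACAGTAT does not match either.
With no annealing site for primer B, no amplification occurs.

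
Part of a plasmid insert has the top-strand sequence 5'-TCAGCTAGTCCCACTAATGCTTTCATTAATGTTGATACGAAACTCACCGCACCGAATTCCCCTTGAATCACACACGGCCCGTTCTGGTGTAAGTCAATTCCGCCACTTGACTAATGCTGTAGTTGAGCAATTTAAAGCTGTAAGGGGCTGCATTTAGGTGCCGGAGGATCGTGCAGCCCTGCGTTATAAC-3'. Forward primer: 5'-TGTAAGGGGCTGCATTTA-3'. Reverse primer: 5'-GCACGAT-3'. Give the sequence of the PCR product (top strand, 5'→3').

The forward primer matches the template at positions 139–156.
The reverse primer's reverse complement is ATCGTGC, which matches the template at positions 168–174.
The product is the template from position 139 through 174 (36 bp).

5'-TGTAAGGGGCTGCATTTAGGTGCCGGAGGATCGTGC-3'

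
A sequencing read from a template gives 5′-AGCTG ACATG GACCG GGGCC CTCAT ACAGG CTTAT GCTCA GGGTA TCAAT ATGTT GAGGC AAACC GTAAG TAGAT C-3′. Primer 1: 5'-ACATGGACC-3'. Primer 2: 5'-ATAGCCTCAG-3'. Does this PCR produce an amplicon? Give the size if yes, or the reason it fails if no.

No product — primer 2 has no binding site in the template.

Primer 2 (ATAGCCTCAG) does not match the top strand, and its reverse complement CTGAGGCTAT does not match either.
With no annealing site for primer 2, no amplification occurs.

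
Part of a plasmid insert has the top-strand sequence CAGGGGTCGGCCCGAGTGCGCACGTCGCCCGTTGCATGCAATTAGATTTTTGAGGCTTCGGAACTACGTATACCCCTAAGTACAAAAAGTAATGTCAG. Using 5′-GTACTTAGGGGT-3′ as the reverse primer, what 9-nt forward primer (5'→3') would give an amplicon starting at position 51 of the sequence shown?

The reverse primer's reverse complement ACCCCTAAGTAC matches the template at positions 72–83; the product starts at position 51.
The forward primer is identical to the top strand over positions 51–59: TGAGGCTTC.

5'-TGAGGCTTC-3'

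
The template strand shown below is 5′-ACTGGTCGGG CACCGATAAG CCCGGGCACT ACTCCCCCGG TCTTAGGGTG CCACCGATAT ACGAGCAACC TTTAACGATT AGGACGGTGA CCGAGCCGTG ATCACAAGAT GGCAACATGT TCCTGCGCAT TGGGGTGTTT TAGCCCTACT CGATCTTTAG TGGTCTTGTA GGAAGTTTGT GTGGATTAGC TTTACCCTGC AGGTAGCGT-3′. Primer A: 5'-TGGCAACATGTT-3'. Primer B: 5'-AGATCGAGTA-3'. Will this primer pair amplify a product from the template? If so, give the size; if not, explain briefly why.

Yes — a 47 bp product.

Primer A (TGGCAACATGTT) matches the top strand at positions 110–121; it acts as a forward primer.
Primer B's reverse complement is TACTCGATCT, matching the top strand at positions 147–156; it acts as a reverse primer.
The 3' ends face each other across positions 110–156, giving a 47 bp product.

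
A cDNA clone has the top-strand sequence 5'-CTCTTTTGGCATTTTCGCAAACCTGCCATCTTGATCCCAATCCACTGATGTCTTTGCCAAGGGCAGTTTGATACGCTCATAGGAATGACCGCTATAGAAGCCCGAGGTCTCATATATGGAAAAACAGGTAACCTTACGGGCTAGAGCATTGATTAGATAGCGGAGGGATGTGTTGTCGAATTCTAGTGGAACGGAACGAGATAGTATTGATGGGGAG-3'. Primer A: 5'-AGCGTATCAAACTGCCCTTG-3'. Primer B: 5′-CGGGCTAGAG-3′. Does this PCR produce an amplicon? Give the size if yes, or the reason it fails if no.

No product — the primers' 3' ends point away from each other.

Primer A (AGCGTATCAAACTGCCCTTG) has reverse complement CAAGGGCAGTTTGATACGCT, which matches the top strand at positions 58–77; primer A anneals to the top strand there with its 3' end pointing upstream toward position 58.
Primer B (CGGGCTAGAG) matches the top strand directly at positions 137–146; it anneals to the bottom strand with its 3' end pointing downstream toward position 146.
The 3' ends diverge (primer A extends toward position 1, primer B toward position 217), so the primers never converge on a shared product.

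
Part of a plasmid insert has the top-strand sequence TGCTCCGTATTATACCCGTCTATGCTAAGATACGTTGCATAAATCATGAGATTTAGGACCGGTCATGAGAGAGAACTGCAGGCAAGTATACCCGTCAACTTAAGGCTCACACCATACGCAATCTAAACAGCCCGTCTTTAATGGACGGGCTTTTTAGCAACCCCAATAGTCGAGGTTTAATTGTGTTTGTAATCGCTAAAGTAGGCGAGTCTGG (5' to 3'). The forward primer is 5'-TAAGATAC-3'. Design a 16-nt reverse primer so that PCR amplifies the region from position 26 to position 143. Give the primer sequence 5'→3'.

The product's 3' end on the top strand is position 143.
The reverse primer anneals to the top strand over positions 128–143, i.e. to CAGCCCGTCTTTAATG.
Its sequence written 5'→3' is the reverse complement: CATTAAAGACGGGCTG.

5'-CATTAAAGACGGGCTG-3'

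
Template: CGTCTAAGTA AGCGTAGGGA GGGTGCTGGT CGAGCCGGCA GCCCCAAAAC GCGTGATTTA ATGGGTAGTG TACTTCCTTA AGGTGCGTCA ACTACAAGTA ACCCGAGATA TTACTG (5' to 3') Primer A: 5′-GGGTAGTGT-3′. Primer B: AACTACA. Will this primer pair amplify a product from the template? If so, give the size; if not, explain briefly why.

Primer A (GGGTAGTGT) matches the top strand at positions 63–71 (3' end points downstream).
Primer B (AACTACA) also matches the top strand directly, at positions 90–96 — its reverse complement TGTAGTT is not present.
Both primers anneal to the bottom strand with 3' ends pointing the same way, so neither can prime synthesis back toward the other.

No product — both primers anneal to the same strand and extend in the same direction.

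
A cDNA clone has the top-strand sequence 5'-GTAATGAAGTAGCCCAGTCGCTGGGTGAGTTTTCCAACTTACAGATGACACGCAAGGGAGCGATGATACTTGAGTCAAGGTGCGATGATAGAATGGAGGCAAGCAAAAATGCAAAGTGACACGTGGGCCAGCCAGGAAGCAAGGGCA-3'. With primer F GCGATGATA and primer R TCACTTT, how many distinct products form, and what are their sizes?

Two products: 60 bp, 38 bp

The forward primer GCGATGATA matches the top strand at positions 60–68, 82–90.
The reverse primer's reverse complement is AAAGTGA, matching at positions 113–119.
Each forward site pairs with the reverse site to give a product ending at position 119: sizes 60, 38 bp.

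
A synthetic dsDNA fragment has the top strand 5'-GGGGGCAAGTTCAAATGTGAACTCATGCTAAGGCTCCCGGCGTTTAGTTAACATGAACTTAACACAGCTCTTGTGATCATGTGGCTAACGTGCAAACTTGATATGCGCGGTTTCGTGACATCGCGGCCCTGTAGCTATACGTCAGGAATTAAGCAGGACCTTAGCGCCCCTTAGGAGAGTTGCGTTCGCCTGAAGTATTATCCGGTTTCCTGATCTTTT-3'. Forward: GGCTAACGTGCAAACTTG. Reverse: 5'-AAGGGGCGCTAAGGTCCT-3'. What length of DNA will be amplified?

90 bp

The forward primer matches the template at positions 83–100.
The reverse primer's reverse complement is AGGACCTTAGCGCCCCTT, which matches the template at positions 155–172.
The product runs from position 83 to position 172, so its length is 172 − 83 + 1 = 90 bp.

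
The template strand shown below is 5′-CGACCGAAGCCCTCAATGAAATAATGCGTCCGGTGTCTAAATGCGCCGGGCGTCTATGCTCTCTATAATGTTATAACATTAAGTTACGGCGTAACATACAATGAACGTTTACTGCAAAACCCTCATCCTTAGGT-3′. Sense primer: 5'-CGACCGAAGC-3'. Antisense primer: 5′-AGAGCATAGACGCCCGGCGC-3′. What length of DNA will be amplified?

Forward primer CGACCGAAGC is found on the top strand at positions 1–10.
Reverse complement of the reverse primer: GCGCCGGGCGTCTATGCTCT. This occurs on the top strand at positions 43–62.
Product length = (reverse-primer end) − (forward-primer start) + 1 = 62 − 1 + 1 = 62 bp.

62 bp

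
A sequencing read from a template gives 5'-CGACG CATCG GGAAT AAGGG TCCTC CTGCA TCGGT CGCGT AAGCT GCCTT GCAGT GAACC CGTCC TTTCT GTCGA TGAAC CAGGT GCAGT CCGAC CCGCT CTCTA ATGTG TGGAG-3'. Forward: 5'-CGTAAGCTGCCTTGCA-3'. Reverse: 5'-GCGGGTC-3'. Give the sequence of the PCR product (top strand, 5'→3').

5'-CGTAAGCTGCCTTGCAGTGAACCCGTCCTTTCTGTCGATGAACCAGGTGCAGTCCGACCCGC-3'

Forward primer CGTAAGCTGCCTTGCA is found on the top strand at positions 38–53.
Taking the reverse complement of GCGGGTC gives GACCCGC, found at positions 93–99 on the template; the primer anneals here to the top strand with its 3' end pointing upstream.
The product is the template from position 38 through 99 (62 bp).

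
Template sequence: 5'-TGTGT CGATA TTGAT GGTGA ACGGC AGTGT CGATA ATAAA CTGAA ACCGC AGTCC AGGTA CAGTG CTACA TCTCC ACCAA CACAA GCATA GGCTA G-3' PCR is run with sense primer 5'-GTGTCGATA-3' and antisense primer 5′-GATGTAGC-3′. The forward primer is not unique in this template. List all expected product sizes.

71 bp, 46 bp

The forward primer GTGTCGATA matches the top strand at positions 2–10, 27–35.
The reverse primer's reverse complement is GCTACATC, matching at positions 65–72.
Each forward site pairs with the reverse site to give a product ending at position 72: sizes 71, 46 bp.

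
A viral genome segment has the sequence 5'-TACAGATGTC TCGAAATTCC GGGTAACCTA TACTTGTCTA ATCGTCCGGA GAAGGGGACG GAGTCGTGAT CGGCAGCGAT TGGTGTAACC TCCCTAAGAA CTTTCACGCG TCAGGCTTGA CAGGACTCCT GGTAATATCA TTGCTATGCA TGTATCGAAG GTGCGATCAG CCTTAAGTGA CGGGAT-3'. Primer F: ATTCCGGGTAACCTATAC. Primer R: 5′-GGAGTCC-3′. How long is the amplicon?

Scanning the template, ATTCCGGGTAACCTATAC occurs at positions 16–33; this primer anneals to the bottom strand there with its 3' end pointing downstream.
The reverse primer's reverse complement is GGACTCC, which matches the template at positions 123–129.
The product runs from position 16 to position 129, so its length is 129 − 16 + 1 = 114 bp.

114 bp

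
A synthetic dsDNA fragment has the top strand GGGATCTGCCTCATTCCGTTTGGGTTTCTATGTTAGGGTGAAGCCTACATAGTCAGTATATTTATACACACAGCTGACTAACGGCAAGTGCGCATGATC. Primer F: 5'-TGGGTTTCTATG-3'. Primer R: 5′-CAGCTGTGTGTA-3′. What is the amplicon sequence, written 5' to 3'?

The forward primer matches the template at positions 21–32.
Taking the reverse complement of CAGCTGTGTGTA gives TACACACAGCTG, found at positions 65–76 on the template; the primer anneals here to the top strand with its 3' end pointing upstream.
The product is the template from position 21 through 76 (56 bp).

5'-TGGGTTTCTATGTTAGGGTGAAGCCTACATAGTCAGTATATTTATACACACAGCTG-3'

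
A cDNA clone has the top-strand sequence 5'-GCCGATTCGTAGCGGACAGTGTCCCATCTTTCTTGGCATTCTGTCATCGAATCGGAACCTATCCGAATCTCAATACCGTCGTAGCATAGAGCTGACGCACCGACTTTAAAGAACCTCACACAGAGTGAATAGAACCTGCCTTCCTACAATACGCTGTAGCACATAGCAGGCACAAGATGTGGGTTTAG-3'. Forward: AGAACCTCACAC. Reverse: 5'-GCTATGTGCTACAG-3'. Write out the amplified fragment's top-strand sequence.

5'-AGAACCTCACACAGAGTGAATAGAACCTGCCTTCCTACAATACGCTGTAGCACATAGC-3'

The forward primer matches the template at positions 110–121.
Taking the reverse complement of GCTATGTGCTACAG gives CTGTAGCACATAGC, found at positions 154–167 on the template; the primer anneals here to the top strand with its 3' end pointing upstream.
The product is the template from position 110 through 167 (58 bp).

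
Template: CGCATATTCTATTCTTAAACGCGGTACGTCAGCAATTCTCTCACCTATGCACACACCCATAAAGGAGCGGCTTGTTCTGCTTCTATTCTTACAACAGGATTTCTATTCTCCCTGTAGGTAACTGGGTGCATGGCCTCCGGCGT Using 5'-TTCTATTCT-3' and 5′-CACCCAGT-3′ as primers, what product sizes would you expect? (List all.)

122 bp, 48 bp, 28 bp

The forward primer TTCTATTCT matches the top strand at positions 7–15, 81–89, 101–109.
The reverse primer's reverse complement is ACTGGGTG, matching at positions 121–128.
Each forward site pairs with the reverse site to give a product ending at position 128: sizes 122, 48, 28 bp.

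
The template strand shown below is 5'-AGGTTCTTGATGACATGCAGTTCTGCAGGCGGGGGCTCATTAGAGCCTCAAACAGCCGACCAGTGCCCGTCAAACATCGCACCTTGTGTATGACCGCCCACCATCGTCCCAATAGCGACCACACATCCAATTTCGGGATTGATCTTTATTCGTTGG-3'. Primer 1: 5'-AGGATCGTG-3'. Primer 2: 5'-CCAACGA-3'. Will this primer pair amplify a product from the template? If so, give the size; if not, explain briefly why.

Primer 1 (AGGATCGTG) does not match the top strand, and its reverse complement CACGATCCT does not match either.
With no annealing site for primer 1, no amplification occurs.

No product — primer 1 has no binding site in the template.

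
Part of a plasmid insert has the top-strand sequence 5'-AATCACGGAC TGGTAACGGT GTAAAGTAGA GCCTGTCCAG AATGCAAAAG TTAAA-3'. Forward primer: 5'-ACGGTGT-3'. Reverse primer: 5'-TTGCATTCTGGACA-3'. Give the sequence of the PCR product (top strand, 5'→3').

5'-ACGGTGTAAAGTAGAGCCTGTCCAGAATGCAA-3'

Scanning the template, ACGGTGT occurs at positions 16–22; this primer anneals to the bottom strand there with its 3' end pointing downstream.
Taking the reverse complement of TTGCATTCTGGACA gives TGTCCAGAATGCAA, found at positions 34–47 on the template; the primer anneals here to the top strand with its 3' end pointing upstream.
The product is the template from position 16 through 47 (32 bp).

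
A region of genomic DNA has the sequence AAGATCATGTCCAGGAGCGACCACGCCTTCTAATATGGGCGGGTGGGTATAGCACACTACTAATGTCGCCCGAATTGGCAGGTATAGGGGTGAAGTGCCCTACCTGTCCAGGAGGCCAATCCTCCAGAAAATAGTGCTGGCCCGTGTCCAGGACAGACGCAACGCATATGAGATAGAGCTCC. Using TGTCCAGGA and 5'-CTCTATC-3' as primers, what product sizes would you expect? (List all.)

The forward primer TGTCCAGGA matches the top strand at positions 8–16, 105–113, 145–153.
The reverse primer's reverse complement is GATAGAG, matching at positions 172–178.
Each forward site pairs with the reverse site to give a product ending at position 178: sizes 171, 74, 34 bp.

171 bp, 74 bp, 34 bp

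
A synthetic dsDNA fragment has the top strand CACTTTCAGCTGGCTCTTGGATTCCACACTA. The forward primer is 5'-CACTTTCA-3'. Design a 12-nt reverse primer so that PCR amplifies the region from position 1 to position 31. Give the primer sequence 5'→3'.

5'-TAGTGTGGAATC-3'

The product's 3' end on the top strand is position 31.
The reverse primer anneals to the top strand over positions 20–31, i.e. to GATTCCACACTA.
Its sequence written 5'→3' is the reverse complement: TAGTGTGGAATC.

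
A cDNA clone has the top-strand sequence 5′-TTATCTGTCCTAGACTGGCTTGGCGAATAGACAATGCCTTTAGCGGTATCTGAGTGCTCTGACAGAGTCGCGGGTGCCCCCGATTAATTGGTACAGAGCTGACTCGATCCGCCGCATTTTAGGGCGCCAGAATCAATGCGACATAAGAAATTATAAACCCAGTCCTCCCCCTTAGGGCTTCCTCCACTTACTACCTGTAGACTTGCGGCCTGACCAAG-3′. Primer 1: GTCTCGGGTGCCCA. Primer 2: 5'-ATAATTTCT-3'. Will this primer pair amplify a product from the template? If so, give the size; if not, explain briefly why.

Primer 1 (GTCTCGGGTGCCCA) does not match the top strand, and its reverse complement TGGGCACCCGAGAC does not match either.
With no annealing site for primer 1, no amplification occurs.

No product — primer 1 has no binding site in the template.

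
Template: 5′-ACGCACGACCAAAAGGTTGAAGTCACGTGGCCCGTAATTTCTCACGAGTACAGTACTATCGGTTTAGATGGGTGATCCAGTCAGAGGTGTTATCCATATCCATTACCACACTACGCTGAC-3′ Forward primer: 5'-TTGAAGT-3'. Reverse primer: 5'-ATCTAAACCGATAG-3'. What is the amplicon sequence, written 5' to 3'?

5'-TTGAAGTCACGTGGCCCGTAATTTCTCACGAGTACAGTACTATCGGTTTAGAT-3'

Scanning the template, TTGAAGT occurs at positions 17–23; this primer anneals to the bottom strand there with its 3' end pointing downstream.
The reverse primer's reverse complement is CTATCGGTTTAGAT, which matches the template at positions 56–69.
The product is the template from position 17 through 69 (53 bp).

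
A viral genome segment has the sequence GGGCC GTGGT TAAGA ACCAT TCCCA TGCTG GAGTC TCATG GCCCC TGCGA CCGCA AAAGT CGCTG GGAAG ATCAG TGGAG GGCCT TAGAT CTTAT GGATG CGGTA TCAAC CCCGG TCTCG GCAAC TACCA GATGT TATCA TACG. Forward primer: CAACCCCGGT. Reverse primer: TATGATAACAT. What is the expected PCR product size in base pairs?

Scanning the template, CAACCCCGGT occurs at positions 107–116; this primer anneals to the bottom strand there with its 3' end pointing downstream.
The reverse primer's reverse complement is ATGTTATCATA, which matches the template at positions 132–142.
Amplicon spans positions 107–142: 36 bp.

36 bp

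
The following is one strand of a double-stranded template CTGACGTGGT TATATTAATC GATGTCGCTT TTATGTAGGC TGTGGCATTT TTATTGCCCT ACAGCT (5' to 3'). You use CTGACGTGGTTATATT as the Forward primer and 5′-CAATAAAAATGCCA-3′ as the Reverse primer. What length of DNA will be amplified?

56 bp

Scanning the template, CTGACGTGGTTATATT occurs at positions 1–16; this primer anneals to the bottom strand there with its 3' end pointing downstream.
Reverse complement of the reverse primer: TGGCATTTTTATTG. This occurs on the top strand at positions 43–56.
Amplicon spans positions 1–56: 56 bp.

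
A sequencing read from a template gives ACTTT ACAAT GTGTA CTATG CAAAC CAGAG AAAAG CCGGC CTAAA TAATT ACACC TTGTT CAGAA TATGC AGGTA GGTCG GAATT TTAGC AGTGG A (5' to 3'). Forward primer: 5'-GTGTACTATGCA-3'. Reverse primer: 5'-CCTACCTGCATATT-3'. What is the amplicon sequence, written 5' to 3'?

Forward primer GTGTACTATGCA is found on the top strand at positions 11–22.
Reverse complement of the reverse primer: AATATGCAGGTAGG. This occurs on the top strand at positions 64–77.
The product is the template from position 11 through 77 (67 bp).

5'-GTGTACTATGCAAACCAGAGAAAAGCCGGCCTAAATAATTACACCTTGTTCAGAATATGCAGGTAGG-3'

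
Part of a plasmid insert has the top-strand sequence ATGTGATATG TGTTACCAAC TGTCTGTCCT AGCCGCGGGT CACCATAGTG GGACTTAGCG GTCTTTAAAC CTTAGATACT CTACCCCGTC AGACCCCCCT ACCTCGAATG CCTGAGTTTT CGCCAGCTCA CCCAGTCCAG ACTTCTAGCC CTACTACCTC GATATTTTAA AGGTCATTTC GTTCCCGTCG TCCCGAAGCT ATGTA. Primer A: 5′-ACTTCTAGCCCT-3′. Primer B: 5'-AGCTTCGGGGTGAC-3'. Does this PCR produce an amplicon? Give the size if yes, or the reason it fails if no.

No product — primer B has no binding site in the template.

Primer B (AGCTTCGGGGTGAC) does not match the top strand, and its reverse complement GTCACCCCGAAGCT does not match either.
With no annealing site for primer B, no amplification occurs.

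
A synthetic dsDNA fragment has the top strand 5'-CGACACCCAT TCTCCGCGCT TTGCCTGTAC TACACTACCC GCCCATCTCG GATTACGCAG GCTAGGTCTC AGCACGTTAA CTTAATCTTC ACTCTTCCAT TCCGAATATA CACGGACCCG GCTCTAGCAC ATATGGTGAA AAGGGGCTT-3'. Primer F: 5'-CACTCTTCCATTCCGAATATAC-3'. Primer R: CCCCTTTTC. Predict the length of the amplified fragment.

Scanning the template, CACTCTTCCATTCCGAATATAC occurs at positions 90–111; this primer anneals to the bottom strand there with its 3' end pointing downstream.
Taking the reverse complement of CCCCTTTTC gives GAAAAGGGG, found at positions 138–146 on the template; the primer anneals here to the top strand with its 3' end pointing upstream.
Amplicon spans positions 90–146: 57 bp.

57 bp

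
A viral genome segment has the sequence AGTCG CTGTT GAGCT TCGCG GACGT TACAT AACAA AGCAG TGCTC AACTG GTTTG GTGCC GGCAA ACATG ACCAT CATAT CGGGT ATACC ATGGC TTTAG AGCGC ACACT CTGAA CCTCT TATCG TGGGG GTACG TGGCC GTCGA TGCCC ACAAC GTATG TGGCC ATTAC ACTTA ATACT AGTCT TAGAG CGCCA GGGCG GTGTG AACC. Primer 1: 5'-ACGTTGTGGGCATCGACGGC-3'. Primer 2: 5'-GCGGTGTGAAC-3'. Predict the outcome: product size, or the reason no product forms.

Primer 1 (ACGTTGTGGGCATCGACGGC) has reverse complement GCCGTCGATGCCCACAACGT, which matches the top strand at positions 138–157; primer 1 anneals to the top strand there with its 3' end pointing upstream toward position 138.
Primer 2 (GCGGTGTGAAC) matches the top strand directly at positions 198–208; it anneals to the bottom strand with its 3' end pointing downstream toward position 208.
The 3' ends diverge (primer 1 extends toward position 1, primer 2 toward position 209), so the primers never converge on a shared product.

No product — the primers' 3' ends point away from each other.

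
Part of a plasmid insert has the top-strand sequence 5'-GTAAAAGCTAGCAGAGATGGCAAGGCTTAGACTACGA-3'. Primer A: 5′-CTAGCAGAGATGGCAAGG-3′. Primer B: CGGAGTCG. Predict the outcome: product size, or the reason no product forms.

No product — primer B has no binding site in the template.

Primer B (CGGAGTCG) does not match the top strand, and its reverse complement CGACTCCG does not match either.
With no annealing site for primer B, no amplification occurs.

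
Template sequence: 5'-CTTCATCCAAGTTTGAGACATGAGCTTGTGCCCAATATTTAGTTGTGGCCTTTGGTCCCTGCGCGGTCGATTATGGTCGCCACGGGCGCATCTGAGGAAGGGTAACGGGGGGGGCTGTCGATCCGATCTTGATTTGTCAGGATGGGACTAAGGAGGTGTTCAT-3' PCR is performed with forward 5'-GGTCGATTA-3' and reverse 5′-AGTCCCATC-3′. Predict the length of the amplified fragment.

The forward primer matches the template at positions 65–73.
Taking the reverse complement of AGTCCCATC gives GATGGGACT, found at positions 141–149 on the template; the primer anneals here to the top strand with its 3' end pointing upstream.
Product length = (reverse-primer end) − (forward-primer start) + 1 = 149 − 65 + 1 = 85 bp.

85 bp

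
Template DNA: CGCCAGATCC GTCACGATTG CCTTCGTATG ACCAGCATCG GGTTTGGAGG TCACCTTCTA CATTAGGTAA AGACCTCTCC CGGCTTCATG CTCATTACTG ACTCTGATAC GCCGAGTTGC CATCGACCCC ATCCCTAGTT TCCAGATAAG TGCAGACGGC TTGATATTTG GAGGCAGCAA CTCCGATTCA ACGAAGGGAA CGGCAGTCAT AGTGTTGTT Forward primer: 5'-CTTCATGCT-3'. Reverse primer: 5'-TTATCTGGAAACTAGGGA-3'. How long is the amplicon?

66 bp

Scanning the template, CTTCATGCT occurs at positions 84–92; this primer anneals to the bottom strand there with its 3' end pointing downstream.
Reverse complement of the reverse primer: TCCCTAGTTTCCAGATAA. This occurs on the top strand at positions 132–149.
Product length = (reverse-primer end) − (forward-primer start) + 1 = 149 − 84 + 1 = 66 bp.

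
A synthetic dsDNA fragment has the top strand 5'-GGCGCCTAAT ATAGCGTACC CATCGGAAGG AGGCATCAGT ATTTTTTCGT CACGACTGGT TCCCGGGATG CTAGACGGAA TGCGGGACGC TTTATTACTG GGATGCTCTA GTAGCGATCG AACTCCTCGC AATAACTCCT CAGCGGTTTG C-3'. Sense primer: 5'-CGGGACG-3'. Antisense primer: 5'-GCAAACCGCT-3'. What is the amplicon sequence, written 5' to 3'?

Scanning the template, CGGGACG occurs at positions 83–89; this primer anneals to the bottom strand there with its 3' end pointing downstream.
Taking the reverse complement of GCAAACCGCT gives AGCGGTTTGC, found at positions 142–151 on the template; the primer anneals here to the top strand with its 3' end pointing upstream.
The product is the template from position 83 through 151 (69 bp).

5'-CGGGACGCTTTATTACTGGGATGCTCTAGTAGCGATCGAACTCCTCGCAATAACTCCTCAGCGGTTTGC-3'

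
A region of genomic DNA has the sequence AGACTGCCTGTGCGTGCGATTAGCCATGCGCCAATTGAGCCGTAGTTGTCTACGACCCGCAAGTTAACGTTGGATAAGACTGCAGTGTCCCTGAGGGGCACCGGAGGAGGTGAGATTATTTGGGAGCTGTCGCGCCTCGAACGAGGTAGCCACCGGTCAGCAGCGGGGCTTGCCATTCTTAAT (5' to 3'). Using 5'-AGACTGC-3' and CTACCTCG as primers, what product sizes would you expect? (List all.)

149 bp, 73 bp

The forward primer AGACTGC matches the top strand at positions 1–7, 77–83.
The reverse primer's reverse complement is CGAGGTAG, matching at positions 142–149.
Each forward site pairs with the reverse site to give a product ending at position 149: sizes 149, 73 bp.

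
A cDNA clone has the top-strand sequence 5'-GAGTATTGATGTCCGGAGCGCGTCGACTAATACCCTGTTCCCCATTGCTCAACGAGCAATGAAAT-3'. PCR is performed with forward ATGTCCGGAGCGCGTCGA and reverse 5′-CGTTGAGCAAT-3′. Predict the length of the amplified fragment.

Scanning the template, ATGTCCGGAGCGCGTCGA occurs at positions 9–26; this primer anneals to the bottom strand there with its 3' end pointing downstream.
Taking the reverse complement of CGTTGAGCAAT gives ATTGCTCAACG, found at positions 44–54 on the template; the primer anneals here to the top strand with its 3' end pointing upstream.
Product length = (reverse-primer end) − (forward-primer start) + 1 = 54 − 9 + 1 = 46 bp.

46 bp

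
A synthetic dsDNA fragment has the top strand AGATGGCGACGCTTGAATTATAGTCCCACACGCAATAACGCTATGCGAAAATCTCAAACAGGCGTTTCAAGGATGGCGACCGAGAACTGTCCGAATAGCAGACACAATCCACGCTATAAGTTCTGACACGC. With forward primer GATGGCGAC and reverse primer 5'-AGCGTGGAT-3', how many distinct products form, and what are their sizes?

The forward primer GATGGCGAC matches the top strand at positions 2–10, 72–80.
The reverse primer's reverse complement is ATCCACGCT, matching at positions 107–115.
Each forward site pairs with the reverse site to give a product ending at position 115: sizes 114, 44 bp.

Two products: 114 bp, 44 bp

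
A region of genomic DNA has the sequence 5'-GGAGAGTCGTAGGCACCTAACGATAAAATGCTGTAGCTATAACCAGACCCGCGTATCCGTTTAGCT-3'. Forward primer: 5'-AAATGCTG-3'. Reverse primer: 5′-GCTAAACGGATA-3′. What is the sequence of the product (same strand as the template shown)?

The forward primer matches the template at positions 26–33.
The reverse primer's reverse complement is TATCCGTTTAGC, which matches the template at positions 54–65.
The product is the template from position 26 through 65 (40 bp).

5'-AAATGCTGTAGCTATAACCAGACCCGCGTATCCGTTTAGC-3'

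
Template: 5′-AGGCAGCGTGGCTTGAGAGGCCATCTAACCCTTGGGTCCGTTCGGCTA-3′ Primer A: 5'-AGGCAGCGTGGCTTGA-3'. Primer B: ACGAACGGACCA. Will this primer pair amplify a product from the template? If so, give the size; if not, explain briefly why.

Primer B (ACGAACGGACCA) does not match the top strand, and its reverse complement TGGTCCGTTCGT does not match either.
With no annealing site for primer B, no amplification occurs.

No product — primer B has no binding site in the template.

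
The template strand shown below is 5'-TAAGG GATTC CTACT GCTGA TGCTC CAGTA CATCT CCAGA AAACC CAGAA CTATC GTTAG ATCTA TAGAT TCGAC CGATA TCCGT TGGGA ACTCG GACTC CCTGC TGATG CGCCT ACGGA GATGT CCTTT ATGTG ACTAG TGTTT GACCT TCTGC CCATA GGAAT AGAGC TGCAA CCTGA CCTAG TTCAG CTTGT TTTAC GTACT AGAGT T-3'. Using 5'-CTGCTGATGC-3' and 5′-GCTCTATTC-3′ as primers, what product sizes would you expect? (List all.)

The forward primer CTGCTGATGC matches the top strand at positions 14–23, 102–111.
The reverse primer's reverse complement is GAATAGAGC, matching at positions 162–170.
Each forward site pairs with the reverse site to give a product ending at position 170: sizes 157, 69 bp.

157 bp, 69 bp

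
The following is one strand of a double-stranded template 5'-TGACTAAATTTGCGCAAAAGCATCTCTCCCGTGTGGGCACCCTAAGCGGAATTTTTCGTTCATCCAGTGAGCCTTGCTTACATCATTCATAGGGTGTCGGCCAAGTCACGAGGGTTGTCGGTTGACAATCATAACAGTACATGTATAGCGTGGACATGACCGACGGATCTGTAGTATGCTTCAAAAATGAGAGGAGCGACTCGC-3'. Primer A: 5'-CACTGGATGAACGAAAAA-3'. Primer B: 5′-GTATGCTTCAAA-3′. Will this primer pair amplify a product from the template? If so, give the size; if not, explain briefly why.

No product — the primers' 3' ends point away from each other.

Primer A (CACTGGATGAACGAAAAA) has reverse complement TTTTTCGTTCATCCAGTG, which matches the top strand at positions 52–69; primer A anneals to the top strand there with its 3' end pointing upstream toward position 52.
Primer B (GTATGCTTCAAA) matches the top strand directly at positions 174–185; it anneals to the bottom strand with its 3' end pointing downstream toward position 185.
The 3' ends diverge (primer A extends toward position 1, primer B toward position 204), so the primers never converge on a shared product.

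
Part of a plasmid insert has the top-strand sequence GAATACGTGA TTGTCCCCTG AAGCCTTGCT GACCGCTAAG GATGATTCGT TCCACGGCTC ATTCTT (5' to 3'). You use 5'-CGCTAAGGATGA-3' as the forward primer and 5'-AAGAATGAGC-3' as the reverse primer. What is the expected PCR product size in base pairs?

Scanning the template, CGCTAAGGATGA occurs at positions 34–45; this primer anneals to the bottom strand there with its 3' end pointing downstream.
The reverse primer's reverse complement is GCTCATTCTT, which matches the template at positions 57–66.
Product length = (reverse-primer end) − (forward-primer start) + 1 = 66 − 34 + 1 = 33 bp.

33 bp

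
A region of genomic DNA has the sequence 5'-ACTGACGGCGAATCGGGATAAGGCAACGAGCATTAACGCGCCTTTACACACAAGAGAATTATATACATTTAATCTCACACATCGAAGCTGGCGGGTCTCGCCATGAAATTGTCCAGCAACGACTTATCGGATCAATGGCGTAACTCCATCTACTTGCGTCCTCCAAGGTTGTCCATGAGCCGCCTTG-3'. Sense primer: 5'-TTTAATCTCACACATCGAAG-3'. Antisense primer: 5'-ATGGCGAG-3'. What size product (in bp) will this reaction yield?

37 bp

Forward primer TTTAATCTCACACATCGAAG is found on the top strand at positions 68–87.
Reverse complement of the reverse primer: CTCGCCAT. This occurs on the top strand at positions 97–104.
Amplicon spans positions 68–104: 37 bp.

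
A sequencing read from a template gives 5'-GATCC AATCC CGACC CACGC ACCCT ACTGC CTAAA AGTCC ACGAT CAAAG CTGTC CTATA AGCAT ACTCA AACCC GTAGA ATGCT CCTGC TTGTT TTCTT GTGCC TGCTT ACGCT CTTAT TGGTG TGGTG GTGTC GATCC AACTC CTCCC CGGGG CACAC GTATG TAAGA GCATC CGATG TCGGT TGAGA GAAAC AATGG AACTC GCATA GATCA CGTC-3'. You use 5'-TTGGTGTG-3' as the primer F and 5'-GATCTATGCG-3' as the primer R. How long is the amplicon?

The forward primer matches the template at positions 120–127.
The reverse primer's reverse complement is CGCATAGATC, which matches the template at positions 205–214.
Amplicon spans positions 120–214: 95 bp.

95 bp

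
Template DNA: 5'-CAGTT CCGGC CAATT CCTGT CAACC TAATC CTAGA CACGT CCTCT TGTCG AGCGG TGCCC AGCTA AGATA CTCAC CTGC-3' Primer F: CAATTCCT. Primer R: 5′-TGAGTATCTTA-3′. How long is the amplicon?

64 bp

The forward primer matches the template at positions 11–18.
The reverse primer's reverse complement is TAAGATACTCA, which matches the template at positions 64–74.
Product length = (reverse-primer end) − (forward-primer start) + 1 = 74 − 11 + 1 = 64 bp.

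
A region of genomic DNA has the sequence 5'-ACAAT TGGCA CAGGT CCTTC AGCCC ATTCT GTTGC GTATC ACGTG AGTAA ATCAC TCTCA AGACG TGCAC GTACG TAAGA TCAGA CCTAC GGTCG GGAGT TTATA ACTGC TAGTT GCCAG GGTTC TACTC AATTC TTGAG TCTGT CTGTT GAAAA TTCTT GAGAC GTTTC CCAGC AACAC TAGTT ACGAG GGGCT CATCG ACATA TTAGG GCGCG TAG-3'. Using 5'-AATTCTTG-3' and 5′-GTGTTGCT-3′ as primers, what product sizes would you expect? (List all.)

The forward primer AATTCTTG matches the top strand at positions 131–138, 154–161.
The reverse primer's reverse complement is AGCAACAC, matching at positions 173–180.
Each forward site pairs with the reverse site to give a product ending at position 180: sizes 50, 27 bp.

50 bp, 27 bp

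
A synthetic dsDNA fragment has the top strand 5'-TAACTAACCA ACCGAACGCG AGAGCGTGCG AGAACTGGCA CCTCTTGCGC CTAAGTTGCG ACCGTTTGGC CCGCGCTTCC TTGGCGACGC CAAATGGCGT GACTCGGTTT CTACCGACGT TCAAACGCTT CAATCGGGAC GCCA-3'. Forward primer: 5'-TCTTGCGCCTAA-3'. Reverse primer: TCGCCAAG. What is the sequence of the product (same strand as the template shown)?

5'-TCTTGCGCCTAAGTTGCGACCGTTTGGCCCGCGCTTCCTTGGCGA-3'

Scanning the template, TCTTGCGCCTAA occurs at positions 43–54; this primer anneals to the bottom strand there with its 3' end pointing downstream.
Taking the reverse complement of TCGCCAAG gives CTTGGCGA, found at positions 80–87 on the template; the primer anneals here to the top strand with its 3' end pointing upstream.
The product is the template from position 43 through 87 (45 bp).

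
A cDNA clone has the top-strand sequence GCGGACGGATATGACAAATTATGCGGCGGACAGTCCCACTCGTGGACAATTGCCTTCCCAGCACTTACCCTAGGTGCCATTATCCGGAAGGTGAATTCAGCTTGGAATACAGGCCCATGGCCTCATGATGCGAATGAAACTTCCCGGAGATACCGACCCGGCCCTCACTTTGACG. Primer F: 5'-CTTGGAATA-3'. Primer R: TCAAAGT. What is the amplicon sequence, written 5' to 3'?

Forward primer CTTGGAATA is found on the top strand at positions 101–109.
Taking the reverse complement of TCAAAGT gives ACTTTGA, found at positions 167–173 on the template; the primer anneals here to the top strand with its 3' end pointing upstream.
The product is the template from position 101 through 173 (73 bp).

5'-CTTGGAATACAGGCCCATGGCCTCATGATGCGAATGAAACTTCCCGGAGATACCGACCCGGCCCTCACTTTGA-3'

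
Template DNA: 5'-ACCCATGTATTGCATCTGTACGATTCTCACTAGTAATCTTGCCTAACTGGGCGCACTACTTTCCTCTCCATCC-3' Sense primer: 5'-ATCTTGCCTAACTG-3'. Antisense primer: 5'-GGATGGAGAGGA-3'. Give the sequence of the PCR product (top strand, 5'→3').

Forward primer ATCTTGCCTAACTG is found on the top strand at positions 36–49.
The reverse primer's reverse complement is TCCTCTCCATCC, which matches the template at positions 62–73.
The product is the template from position 36 through 73 (38 bp).

5'-ATCTTGCCTAACTGGGCGCACTACTTTCCTCTCCATCC-3'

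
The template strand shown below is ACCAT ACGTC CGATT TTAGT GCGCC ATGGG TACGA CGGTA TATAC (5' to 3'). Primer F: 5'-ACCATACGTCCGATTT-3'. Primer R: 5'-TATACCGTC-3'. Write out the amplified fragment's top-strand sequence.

The forward primer matches the template at positions 1–16.
Reverse complement of the reverse primer: GACGGTATA. This occurs on the top strand at positions 34–42.
The product is the template from position 1 through 42 (42 bp).

5'-ACCATACGTCCGATTTTAGTGCGCCATGGGTACGACGGTATA-3'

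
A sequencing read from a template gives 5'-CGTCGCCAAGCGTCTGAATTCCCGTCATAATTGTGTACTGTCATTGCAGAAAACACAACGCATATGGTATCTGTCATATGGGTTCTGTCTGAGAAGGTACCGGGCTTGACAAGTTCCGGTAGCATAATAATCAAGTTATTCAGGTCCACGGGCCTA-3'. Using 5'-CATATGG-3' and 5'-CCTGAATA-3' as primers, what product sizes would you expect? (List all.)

The forward primer CATATGG matches the top strand at positions 61–67, 75–81.
The reverse primer's reverse complement is TATTCAGG, matching at positions 137–144.
Each forward site pairs with the reverse site to give a product ending at position 144: sizes 84, 70 bp.

84 bp, 70 bp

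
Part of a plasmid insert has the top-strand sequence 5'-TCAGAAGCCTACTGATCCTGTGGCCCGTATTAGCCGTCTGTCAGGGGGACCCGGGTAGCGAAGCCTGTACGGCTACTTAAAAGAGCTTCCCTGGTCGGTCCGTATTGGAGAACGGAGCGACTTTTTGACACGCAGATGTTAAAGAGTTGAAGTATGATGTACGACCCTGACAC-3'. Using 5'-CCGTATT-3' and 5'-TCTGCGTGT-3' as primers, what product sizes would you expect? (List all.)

112 bp, 37 bp

The forward primer CCGTATT matches the top strand at positions 25–31, 100–106.
The reverse primer's reverse complement is ACACGCAGA, matching at positions 128–136.
Each forward site pairs with the reverse site to give a product ending at position 136: sizes 112, 37 bp.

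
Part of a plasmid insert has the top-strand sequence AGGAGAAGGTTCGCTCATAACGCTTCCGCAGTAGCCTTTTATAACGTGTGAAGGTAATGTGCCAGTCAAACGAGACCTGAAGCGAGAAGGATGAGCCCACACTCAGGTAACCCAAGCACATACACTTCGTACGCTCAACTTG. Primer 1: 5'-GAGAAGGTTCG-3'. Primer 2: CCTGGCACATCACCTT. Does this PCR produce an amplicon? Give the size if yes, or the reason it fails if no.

No product — primer 2 has no binding site in the template.

Primer 2 (CCTGGCACATCACCTT) does not match the top strand, and its reverse complement AAGGTGATGTGCCAGG does not match either.
With no annealing site for primer 2, no amplification occurs.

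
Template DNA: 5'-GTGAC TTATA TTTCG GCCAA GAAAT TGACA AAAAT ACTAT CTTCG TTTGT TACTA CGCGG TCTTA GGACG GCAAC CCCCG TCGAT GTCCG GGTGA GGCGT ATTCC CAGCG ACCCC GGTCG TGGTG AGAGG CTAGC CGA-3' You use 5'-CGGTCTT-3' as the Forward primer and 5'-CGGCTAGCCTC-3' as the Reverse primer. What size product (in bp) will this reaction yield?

Scanning the template, CGGTCTT occurs at positions 58–64; this primer anneals to the bottom strand there with its 3' end pointing downstream.
Reverse complement of the reverse primer: GAGGCTAGCCG. This occurs on the top strand at positions 127–137.
Amplicon spans positions 58–137: 80 bp.

80 bp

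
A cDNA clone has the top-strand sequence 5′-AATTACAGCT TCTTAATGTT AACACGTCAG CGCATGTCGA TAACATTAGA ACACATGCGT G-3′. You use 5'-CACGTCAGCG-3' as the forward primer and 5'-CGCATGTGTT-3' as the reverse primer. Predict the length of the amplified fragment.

37 bp

Forward primer CACGTCAGCG is found on the top strand at positions 23–32.
The reverse primer's reverse complement is AACACATGCG, which matches the template at positions 50–59.
The product runs from position 23 to position 59, so its length is 59 − 23 + 1 = 37 bp.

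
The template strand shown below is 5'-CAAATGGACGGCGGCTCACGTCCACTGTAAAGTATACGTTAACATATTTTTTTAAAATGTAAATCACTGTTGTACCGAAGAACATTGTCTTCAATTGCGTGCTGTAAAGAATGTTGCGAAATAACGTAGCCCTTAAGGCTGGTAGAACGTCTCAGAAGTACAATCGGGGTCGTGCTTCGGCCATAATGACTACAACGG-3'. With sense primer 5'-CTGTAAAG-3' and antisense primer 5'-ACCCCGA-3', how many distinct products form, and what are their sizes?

Two products: 146 bp, 69 bp

The forward primer CTGTAAAG matches the top strand at positions 25–32, 102–109.
The reverse primer's reverse complement is TCGGGGT, matching at positions 164–170.
Each forward site pairs with the reverse site to give a product ending at position 170: sizes 146, 69 bp.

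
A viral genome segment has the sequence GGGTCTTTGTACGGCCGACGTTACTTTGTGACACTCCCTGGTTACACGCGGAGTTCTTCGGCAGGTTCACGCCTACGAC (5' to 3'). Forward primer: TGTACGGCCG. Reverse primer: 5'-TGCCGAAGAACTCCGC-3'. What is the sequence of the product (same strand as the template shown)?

Scanning the template, TGTACGGCCG occurs at positions 8–17; this primer anneals to the bottom strand there with its 3' end pointing downstream.
Taking the reverse complement of TGCCGAAGAACTCCGC gives GCGGAGTTCTTCGGCA, found at positions 48–63 on the template; the primer anneals here to the top strand with its 3' end pointing upstream.
The product is the template from position 8 through 63 (56 bp).

5'-TGTACGGCCGACGTTACTTTGTGACACTCCCTGGTTACACGCGGAGTTCTTCGGCA-3'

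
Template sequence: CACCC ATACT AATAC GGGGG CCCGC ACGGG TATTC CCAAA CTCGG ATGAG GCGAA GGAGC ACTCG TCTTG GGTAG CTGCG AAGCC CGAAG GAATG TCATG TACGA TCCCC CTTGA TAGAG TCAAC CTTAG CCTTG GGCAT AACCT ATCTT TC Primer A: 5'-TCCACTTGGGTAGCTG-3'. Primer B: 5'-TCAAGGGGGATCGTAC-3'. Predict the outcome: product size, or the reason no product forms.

No product — primer A has no binding site in the template.

Primer A (TCCACTTGGGTAGCTG) does not match the top strand, and its reverse complement CAGCTACCCAAGTGGA does not match either.
With no annealing site for primer A, no amplification occurs.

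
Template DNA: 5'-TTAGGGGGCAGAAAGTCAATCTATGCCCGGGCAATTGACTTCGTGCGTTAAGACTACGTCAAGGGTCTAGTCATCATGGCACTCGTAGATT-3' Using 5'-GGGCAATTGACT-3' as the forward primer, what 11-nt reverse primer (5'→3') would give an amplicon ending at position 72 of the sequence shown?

The forward primer binds at positions 29–40; the product's 3' end on the top strand is position 72.
The reverse primer anneals to the top strand over positions 62–72, i.e. to AGGGTCTAGTC.
Its sequence written 5'→3' is the reverse complement: GACTAGACCCT.

5'-GACTAGACCCT-3'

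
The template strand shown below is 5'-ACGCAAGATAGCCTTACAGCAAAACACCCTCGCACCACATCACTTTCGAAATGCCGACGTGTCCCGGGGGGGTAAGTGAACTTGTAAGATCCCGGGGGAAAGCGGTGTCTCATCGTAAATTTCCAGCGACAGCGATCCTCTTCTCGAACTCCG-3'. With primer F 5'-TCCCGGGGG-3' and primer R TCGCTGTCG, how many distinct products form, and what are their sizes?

The forward primer TCCCGGGGG matches the top strand at positions 62–70, 90–98.
The reverse primer's reverse complement is CGACAGCGA, matching at positions 127–135.
Each forward site pairs with the reverse site to give a product ending at position 135: sizes 74, 46 bp.

Two products: 74 bp, 46 bp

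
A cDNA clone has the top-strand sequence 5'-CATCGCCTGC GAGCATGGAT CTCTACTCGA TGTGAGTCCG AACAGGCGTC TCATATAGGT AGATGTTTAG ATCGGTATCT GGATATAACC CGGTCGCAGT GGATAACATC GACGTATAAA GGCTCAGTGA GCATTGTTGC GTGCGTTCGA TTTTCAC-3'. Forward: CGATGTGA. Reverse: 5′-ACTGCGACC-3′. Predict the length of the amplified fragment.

Forward primer CGATGTGA is found on the top strand at positions 28–35.
Reverse complement of the reverse primer: GGTCGCAGT. This occurs on the top strand at positions 92–100.
The product runs from position 28 to position 100, so its length is 100 − 28 + 1 = 73 bp.

73 bp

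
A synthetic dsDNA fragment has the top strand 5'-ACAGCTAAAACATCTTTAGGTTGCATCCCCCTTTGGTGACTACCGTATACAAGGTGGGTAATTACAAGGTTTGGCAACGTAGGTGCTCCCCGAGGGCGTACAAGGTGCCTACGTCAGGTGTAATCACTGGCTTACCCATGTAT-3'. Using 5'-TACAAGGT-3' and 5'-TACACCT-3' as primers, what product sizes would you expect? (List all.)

75 bp, 60 bp, 24 bp

The forward primer TACAAGGT matches the top strand at positions 48–55, 63–70, 99–106.
The reverse primer's reverse complement is AGGTGTA, matching at positions 116–122.
Each forward site pairs with the reverse site to give a product ending at position 122: sizes 75, 60, 24 bp.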